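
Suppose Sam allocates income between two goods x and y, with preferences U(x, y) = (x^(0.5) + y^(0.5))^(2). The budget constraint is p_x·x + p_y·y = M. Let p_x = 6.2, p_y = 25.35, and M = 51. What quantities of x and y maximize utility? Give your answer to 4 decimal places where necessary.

x* = 6.6093, y* = 0.3954

MU_x ∝ x^(-0.5), MU_y ∝ y^(-0.5), so MRS = (y/x)^(0.5) = p_x/p_y.
Hence y/x = (p_x/p_y)^(1/(0.5)), i.e. raised to the 2 power.
With the ratio pinned down, the budget gives x* = M/(p_x + p_y·(y/x)) and y* = (y/x)·x*.
Numerically y/x = 0.059817, so x* = 51/(6.2 + 25.35·0.059817) = 6.6093 and y* = 0.059817·6.6093 = 0.3954.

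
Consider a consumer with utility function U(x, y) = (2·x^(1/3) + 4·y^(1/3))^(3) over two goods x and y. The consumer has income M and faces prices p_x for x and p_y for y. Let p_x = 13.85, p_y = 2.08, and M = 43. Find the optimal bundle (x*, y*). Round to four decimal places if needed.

MU_x ∝ 2·x^(-2/3), MU_y ∝ 4·y^(-2/3), so MRS = (1/2)·(y/x)^(2/3) = p_x/p_y.
Hence y/x = (2·p_x/p_y)^(1/(2/3)), i.e. raised to the 1.5 power.
With the ratio pinned down, the budget gives x* = M/(p_x + p_y·(y/x)) and y* = (y/x)·x*.
Numerically y/x = 48.5987, so x* = 43/(13.85 + 2.08·48.5987) = 0.3741 and y* = 48.5987·0.3741 = 18.1819.

x* = 0.3741, y* = 18.1819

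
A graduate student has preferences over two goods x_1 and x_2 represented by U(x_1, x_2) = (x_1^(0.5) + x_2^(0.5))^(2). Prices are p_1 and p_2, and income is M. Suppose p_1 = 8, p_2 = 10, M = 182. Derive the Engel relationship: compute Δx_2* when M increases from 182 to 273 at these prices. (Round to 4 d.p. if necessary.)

Δx_2* = 4.0444

Numerically x_2/x_1 = 0.64, so x_1* = 182/(8 + 10·0.64) = 12.6389 and x_2* = 0.64·12.6389 = 8.0889.
At M' = 273: x_2* = 12.1333. Change: 12.1333 − 8.0889 = 4.0444.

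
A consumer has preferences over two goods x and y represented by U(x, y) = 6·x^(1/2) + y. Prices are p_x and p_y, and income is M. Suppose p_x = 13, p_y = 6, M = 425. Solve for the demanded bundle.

x* = 1.9172, y* = 66.6795

MU_x = 3/√x, MU_y = 1. Tangency: 3/√x = p_x/p_y.
Thus x* = (3·p_y/p_x)² — independent of M — with the rest of income spent on y.
Plugging in: x* = (3·6/13)² = 1.9172, y* = 66.6795.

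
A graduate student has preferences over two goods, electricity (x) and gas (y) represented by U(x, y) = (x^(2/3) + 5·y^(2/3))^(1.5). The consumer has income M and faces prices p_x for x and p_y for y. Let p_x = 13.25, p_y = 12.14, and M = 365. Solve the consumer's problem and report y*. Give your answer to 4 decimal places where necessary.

From the CES first-order condition, (1/5)·(y/x)^(1/3) = p_x/p_y.
Solve for the ratio: y/x = [5·p_x/p_y]^(3).
Substitute y = (y/x)·x into the budget: x* = M/(p_x + p_y·(y/x)).
Numerically y/x = 162.518044, so x* = 365/(13.25 + 12.14·162.518044) = 0.1838 and y* = 162.518044·0.1838 = 29.8653.

y* = 29.8653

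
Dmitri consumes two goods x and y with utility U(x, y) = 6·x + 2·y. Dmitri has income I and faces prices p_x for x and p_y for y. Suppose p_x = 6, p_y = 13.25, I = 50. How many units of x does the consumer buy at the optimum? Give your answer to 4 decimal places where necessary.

Linear utility — the consumer picks whichever good has higher MU/price: 6/6 = 1 vs 2/13.25 = 0.1509.
x gives more utility per dollar, so spend all income on x: x* = I/p_x, y* = 0.
Numerically: x* = 8.3333, y* = 0.

x* = 8.3333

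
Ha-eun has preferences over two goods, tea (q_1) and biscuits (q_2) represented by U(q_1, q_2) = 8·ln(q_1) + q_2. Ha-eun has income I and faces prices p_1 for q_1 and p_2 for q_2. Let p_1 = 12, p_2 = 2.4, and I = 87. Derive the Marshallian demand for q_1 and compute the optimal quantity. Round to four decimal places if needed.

q_1* = 1.6

MU_q_1 = 8/q_1, MU_q_2 = 1. Tangency: 8/q_1 = p_1/p_2.
So q_1*(p_1,p_2) = 8·p_2/p_1, independent of income; and q_2* = (I − 8·p_2)/p_2.
At the given prices: q_1* = 8·2.4/12 = 1.6.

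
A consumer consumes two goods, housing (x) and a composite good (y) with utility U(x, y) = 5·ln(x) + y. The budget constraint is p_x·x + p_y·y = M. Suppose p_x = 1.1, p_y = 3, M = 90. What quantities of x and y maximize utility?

Set MRS = p_x/p_y: (5/x)/1 = p_x/p_y.
So x*(p_x,p_y) = 5·p_y/p_x, independent of income; and y* = (M − 5·p_y)/p_y.
At the given prices: x* = 5·3/1.1 = 13.6364, and y* = 25.

x* = 13.6364, y* = 25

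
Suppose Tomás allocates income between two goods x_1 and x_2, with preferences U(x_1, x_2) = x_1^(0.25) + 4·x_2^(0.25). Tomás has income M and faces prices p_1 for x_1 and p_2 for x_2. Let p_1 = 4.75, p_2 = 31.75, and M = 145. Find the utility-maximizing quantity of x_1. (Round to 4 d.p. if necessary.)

x_1* = 6.9842

MRS = MU_x_1/MU_x_2 = (1/4)·(x_2/x_1)^(0.75). Set equal to p_1/p_2.
Hence x_2/x_1 = (4·p_1/p_2)^(1/(0.75)), i.e. raised to the 4/3 power.
Substitute x_2 = (x_2/x_1)·x_1 into the budget: x_1* = M/(p_1 + p_2·(x_2/x_1)).
Numerically x_2/x_1 = 0.504289, so x_1* = 145/(4.75 + 31.75·0.504289) = 6.9842.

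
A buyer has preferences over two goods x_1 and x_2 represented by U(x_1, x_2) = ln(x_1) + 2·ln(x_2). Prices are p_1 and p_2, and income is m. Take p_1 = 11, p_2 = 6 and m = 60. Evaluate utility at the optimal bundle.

V = 4.3921

Tangency: MRS = (1/2)·x_2/x_1 = p_1/p_2.
Rearranging, p_2·x_2 = 2·p_1·x_1. Substituting into the budget gives p_1·x_1·(1 + 2) = m.
Demand: x_1*(p_1,p_2,m) = 1/3·m/p_1 and x_2* = 2/3·m/p_2.
At p_1=11, p_2=6, m=60: x_1* = 1/3·60/11 = 1.8182, x_2* = 6.6667.
Utility at the optimum: U(1.8182, 6.6667) = 4.3921.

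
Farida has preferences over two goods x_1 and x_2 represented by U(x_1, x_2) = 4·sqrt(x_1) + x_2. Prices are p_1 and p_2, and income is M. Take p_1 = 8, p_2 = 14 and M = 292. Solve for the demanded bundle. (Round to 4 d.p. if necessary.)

MU_x_1 = 2/√x_1, MU_x_2 = 1. Tangency: 2/√x_1 = p_1/p_2.
Thus x_1* = (2·p_2/p_1)² — independent of M — with the rest of income spent on x_2.
Plugging in: x_1* = (2·14/8)² = 12.25, x_2* = 13.8571.

x_1* = 12.25, x_2* = 13.8571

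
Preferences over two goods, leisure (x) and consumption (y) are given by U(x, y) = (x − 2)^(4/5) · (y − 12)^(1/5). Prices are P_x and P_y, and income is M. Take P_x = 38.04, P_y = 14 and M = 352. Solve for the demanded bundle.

x* = 4.2696, y* = 13.5417

Let x' = x−2, y' = y−12. MRS = 4·y'/x' = P_x/P_y.
After buying the subsistence bundle (2, 12), a share 0.8 of the remaining income goes to x: x* = 2 + 0.8·(M − 2P_x − 12P_y)/P_x.
Discretionary income = 352 − 2·38.04 − 12·14 = 107.92; x* = 2 + 0.8·107.92/38.04 = 4.2696; y* = 12 + 0.2·107.92/14 = 13.5417.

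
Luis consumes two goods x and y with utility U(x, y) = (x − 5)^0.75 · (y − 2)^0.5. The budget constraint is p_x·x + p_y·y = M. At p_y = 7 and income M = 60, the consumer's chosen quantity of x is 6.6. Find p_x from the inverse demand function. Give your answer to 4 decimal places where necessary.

Let x' = x−5, y' = y−2. MRS = (3/2)·y'/x' = p_x/p_y.
After buying the subsistence bundle (5, 2), a share 0.6 of the remaining income goes to x: x* = 5 + 0.6·(M − 5p_x − 2p_y)/p_x.
Set x* = 6.6 in the demand function and solve for p_x: p_x = 6.

p_x = 6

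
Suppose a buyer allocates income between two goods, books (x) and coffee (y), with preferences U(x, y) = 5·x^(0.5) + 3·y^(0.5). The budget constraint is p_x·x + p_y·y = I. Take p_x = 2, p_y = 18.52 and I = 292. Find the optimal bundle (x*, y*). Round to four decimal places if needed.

x* = 140.5364, y* = 0.59

MU_x ∝ 5·x^(-0.5), MU_y ∝ 3·y^(-0.5), so MRS = (5/3)·(y/x)^(0.5) = p_x/p_y.
Hence y/x = ((3/5)·p_x/p_y)^(1/(0.5)), i.e. raised to the 2 power.
With the ratio pinned down, the budget gives x* = I/(p_x + p_y·(y/x)) and y* = (y/x)·x*.
Numerically y/x = 0.004198, so x* = 292/(2 + 18.52·0.004198) = 140.5364 and y* = 0.004198·140.5364 = 0.59.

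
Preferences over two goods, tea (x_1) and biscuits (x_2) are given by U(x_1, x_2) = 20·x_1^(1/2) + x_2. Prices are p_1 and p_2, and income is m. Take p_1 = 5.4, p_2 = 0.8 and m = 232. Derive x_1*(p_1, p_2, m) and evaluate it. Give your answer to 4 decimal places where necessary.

x_1* = 2.1948

Set MRS = p_1/p_2: 10·x_1^(−1/2) = p_1/p_2.
Thus x_1* = (10·p_2/p_1)² — independent of m — with the rest of income spent on x_2.
Plugging in: x_1* = (10·0.8/5.4)² = 2.1948.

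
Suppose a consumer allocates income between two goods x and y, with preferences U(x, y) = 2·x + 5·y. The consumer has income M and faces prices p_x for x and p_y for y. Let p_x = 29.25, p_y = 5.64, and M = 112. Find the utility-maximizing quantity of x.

Linear utility — the consumer picks whichever good has higher MU/price: 2/29.25 = 0.0684 vs 5/5.64 = 0.8865.
y gives more utility per dollar, so spend all income on y: y* = M/p_y, x* = 0.
Numerically: x* = 0, y* = 19.8582.

x* = 0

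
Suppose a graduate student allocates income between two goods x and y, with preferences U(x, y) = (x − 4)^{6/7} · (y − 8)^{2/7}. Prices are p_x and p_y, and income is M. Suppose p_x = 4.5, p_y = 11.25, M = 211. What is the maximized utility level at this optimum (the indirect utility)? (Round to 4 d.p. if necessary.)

V = 14.4895

This is Cobb-Douglas in (x−4, y−8): tangency gives 6/7·p_y·(y−8) = 2/7·p_x·(x−4).
Substituting into the budget: x* = 4 + 0.75·(M − 4·p_x − 8·p_y)/p_x, and y* = 8 + 0.25·(…)/p_y.
Discretionary income = 211 − 4·4.5 − 8·11.25 = 103; x* = 4 + 0.75·103/4.5 = 21.1667; y* = 8 + 0.25·103/11.25 = 10.2889.
Utility at the optimum: U(21.1667, 10.2889) = 14.4895.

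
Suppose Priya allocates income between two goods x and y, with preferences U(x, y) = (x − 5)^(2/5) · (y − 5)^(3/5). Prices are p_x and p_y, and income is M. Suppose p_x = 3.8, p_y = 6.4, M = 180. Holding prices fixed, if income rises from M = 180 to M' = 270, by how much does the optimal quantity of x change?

Let x' = x−5, y' = y−5. MRS = (2/3)·y'/x' = p_x/p_y.
Substituting into the budget: x* = 5 + 0.4·(M − 5·p_x − 5·p_y)/p_x, and y* = 5 + 0.6·(…)/p_y.
Discretionary income = 180 − 5·3.8 − 5·6.4 = 129; x* = 5 + 0.4·129/3.8 = 18.5789.
At M' = 270: x* = 28.0526. Change: 28.0526 − 18.5789 = 9.4737.

Δx* = 9.4737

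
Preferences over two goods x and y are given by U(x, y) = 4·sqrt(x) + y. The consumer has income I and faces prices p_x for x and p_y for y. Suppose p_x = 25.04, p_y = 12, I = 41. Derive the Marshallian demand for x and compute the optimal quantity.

x* = 0.9187

Utility is quasi-linear in y; the FOC for x is 2/√x = p_x/p_y.
Solve: √x = 2·p_y/p_x, so x*(p_x,p_y) = (2·p_y/p_x)², and y* = (I − p_x·x*)/p_y.
Plugging in: x* = (2·12/25.04)² = 0.9187.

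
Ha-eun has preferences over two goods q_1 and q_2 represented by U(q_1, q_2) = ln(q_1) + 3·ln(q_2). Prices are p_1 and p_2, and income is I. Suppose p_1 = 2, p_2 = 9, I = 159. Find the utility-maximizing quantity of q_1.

q_1* = 19.875

MU_q_1/MU_q_2 = (q_2)/(3·q_1); tangency sets this equal to p_1/p_2.
So p_2·q_2 = 3·p_1·q_1; combined with the budget, a share 0.25 of income goes to q_1.
Demand: q_1*(p_1,p_2,I) = 0.25·I/p_1 and q_2* = 0.75·I/p_2.
At p_1=2, p_2=9, I=159: q_1* = 0.25·159/2 = 19.875.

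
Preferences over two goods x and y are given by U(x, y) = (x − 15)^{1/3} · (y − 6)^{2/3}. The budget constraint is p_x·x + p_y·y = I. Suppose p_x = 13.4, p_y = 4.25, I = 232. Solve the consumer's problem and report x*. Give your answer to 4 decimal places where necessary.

MRS = (1/2)·(y−6)/(x−15). Tangency with p_x/p_y gives y−6 = 2·(p_x/p_y)·(x−15).
Substituting into the budget: x* = 15 + 1/3·(I − 15·p_x − 6·p_y)/p_x, and y* = 6 + 2/3·(…)/p_y.
Discretionary income = 232 − 15·13.4 − 6·4.25 = 5.5; x* = 15 + 1/3·5.5/13.4 = 15.1368.

x* = 15.1368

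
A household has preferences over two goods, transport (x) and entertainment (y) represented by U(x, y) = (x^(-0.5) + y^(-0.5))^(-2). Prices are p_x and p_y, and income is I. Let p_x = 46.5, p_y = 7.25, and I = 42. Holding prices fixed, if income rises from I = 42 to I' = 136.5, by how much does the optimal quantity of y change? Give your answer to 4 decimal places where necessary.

Δy* = 4.5608

MRS = MU_x/MU_y = (y/x)^(1.5). Set equal to p_x/p_y.
Hence y/x = (p_x/p_y)^(1/(1.5)), i.e. raised to the 2/3 power.
Substitute y = (y/x)·x into the budget: x* = I/(p_x + p_y·(y/x)).
Numerically y/x = 3.452046, so x* = 42/(46.5 + 7.25·3.452046) = 0.5872 and y* = 3.452046·0.5872 = 2.027.
At I' = 136.5: y* = 6.5878. Change: 6.5878 − 2.027 = 4.5608.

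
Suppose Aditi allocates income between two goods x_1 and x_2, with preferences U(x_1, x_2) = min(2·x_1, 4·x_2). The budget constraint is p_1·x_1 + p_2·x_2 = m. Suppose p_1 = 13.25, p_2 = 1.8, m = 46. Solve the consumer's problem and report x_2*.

Demand: x_1*(p_1,p_2,m) = 4·m/(4·p_1 + 2·p_2), x_2* = 2·m/(4·p_1 + 2·p_2).
Here 4·13.25 + 2·1.8 = 56.6, giving x_2* = 1.6254.

x_2* = 1.6254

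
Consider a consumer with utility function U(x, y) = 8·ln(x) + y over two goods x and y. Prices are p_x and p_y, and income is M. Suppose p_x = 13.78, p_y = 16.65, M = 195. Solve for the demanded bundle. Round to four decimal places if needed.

x* = 9.6662, y* = 3.7117

MU_x = 8/x, MU_y = 1. Tangency: 8/x = p_x/p_y.
So x*(p_x,p_y) = 8·p_y/p_x, independent of income; and y* = (M − 8·p_y)/p_y.
At the given prices: x* = 8·16.65/13.78 = 9.6662, and y* = 3.7117.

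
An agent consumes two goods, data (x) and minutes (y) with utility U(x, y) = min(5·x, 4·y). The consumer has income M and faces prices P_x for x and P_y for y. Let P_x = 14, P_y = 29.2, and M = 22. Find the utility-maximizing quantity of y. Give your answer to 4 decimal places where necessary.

y* = 0.5446

Demand: x*(P_x,P_y,M) = 4·M/(4·P_x + 5·P_y), y* = 5·M/(4·P_x + 5·P_y).
Here 4·14 + 5·29.2 = 202, giving y* = 0.5446.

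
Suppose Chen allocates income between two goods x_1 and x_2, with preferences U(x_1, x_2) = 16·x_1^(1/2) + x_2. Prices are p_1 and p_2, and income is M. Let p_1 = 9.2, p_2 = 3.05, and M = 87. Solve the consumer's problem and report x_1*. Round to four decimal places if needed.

x_1* = 7.034

Plugging in: x_1* = (8·3.05/9.2)² = 7.034.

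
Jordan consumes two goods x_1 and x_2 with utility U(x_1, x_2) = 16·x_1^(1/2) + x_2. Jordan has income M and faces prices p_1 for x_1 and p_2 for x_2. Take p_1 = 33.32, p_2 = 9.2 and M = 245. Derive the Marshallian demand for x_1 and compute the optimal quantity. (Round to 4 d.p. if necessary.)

x_1* = 4.8792

Set MRS = p_1/p_2: 8·x_1^(−1/2) = p_1/p_2.
Solve: √x_1 = 8·p_2/p_1, so x_1*(p_1,p_2) = (8·p_2/p_1)², and x_2* = (M − p_1·x_1*)/p_2.
Plugging in: x_1* = (8·9.2/33.32)² = 4.8792.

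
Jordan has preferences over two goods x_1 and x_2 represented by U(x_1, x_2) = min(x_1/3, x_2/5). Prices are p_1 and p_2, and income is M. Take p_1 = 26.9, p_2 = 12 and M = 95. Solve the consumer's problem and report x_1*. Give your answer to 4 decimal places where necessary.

x_1* = 2.0256

Leontief preferences: the optimum is at the kink where x_1/3 = x_2/5, i.e. x_2 = (5/3)·x_1.
Budget: p_1·x_1 + p_2·(5/3)·x_1 = M, so (3·p_1 + 5·p_2)·x_1 = 3·M.
Demand: x_1*(p_1,p_2,M) = 3·M/(3·p_1 + 5·p_2), x_2* = 5·M/(3·p_1 + 5·p_2).
Here 3·26.9 + 5·12 = 140.7, giving x_1* = 2.0256.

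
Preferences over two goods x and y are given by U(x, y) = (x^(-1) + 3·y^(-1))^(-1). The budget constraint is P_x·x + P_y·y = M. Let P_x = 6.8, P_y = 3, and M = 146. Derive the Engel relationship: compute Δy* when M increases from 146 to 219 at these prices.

MRS = MU_x/MU_y = (1/3)·(y/x)^(2). Set equal to P_x/P_y.
Solve for the ratio: y/x = [3·P_x/P_y]^(0.5).
Substitute y = (y/x)·x into the budget: x* = M/(P_x + P_y·(y/x)).
Numerically y/x = 2.607681, so x* = 146/(6.8 + 3·2.607681) = 9.9842 and y* = 2.607681·9.9842 = 26.0357.
At M' = 219: y* = 39.0536. Change: 39.0536 − 26.0357 = 13.0179.

Δy* = 13.0179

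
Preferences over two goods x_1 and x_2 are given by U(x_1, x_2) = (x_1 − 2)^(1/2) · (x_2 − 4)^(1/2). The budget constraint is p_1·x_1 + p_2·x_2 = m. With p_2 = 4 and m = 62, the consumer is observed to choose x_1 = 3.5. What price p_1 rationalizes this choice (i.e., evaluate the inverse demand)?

MRS = (x_2−4)/(x_1−2). Tangency with p_1/p_2 gives x_2−4 = (p_1/p_2)·(x_1−2).
After buying the subsistence bundle (2, 4), a share 0.5 of the remaining income goes to x_1: x_1* = 2 + 0.5·(m − 2p_1 − 4p_2)/p_1.
Set x_1* = 3.5 in the demand function and solve for p_1: p_1 = 9.2.

p_1 = 9.2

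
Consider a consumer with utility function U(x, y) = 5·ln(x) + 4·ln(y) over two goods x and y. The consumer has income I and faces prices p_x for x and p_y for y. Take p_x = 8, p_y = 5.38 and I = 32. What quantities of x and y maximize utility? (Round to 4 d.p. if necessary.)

The MRS is (5/4)·y/x. Set MRS = p_x/p_y.
So 5·p_y·y = 4·p_x·x; combined with the budget, a share 5/9 of income goes to x.
Demand: x*(p_x,p_y,I) = 5/9·I/p_x and y* = 4/9·I/p_y.
At p_x=8, p_y=5.38, I=32: x* = 5/9·32/8 = 2.2222, y* = 2.6435.

x* = 2.2222, y* = 2.6435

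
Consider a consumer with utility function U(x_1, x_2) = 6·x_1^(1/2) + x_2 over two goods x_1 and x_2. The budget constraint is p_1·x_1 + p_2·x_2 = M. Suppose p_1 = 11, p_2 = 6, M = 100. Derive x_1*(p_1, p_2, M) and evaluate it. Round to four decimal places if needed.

Set MRS = p_1/p_2: 3·x_1^(−1/2) = p_1/p_2.
Solve: √x_1 = 3·p_2/p_1, so x_1*(p_1,p_2) = (3·p_2/p_1)², and x_2* = (M − p_1·x_1*)/p_2.
Plugging in: x_1* = (3·6/11)² = 2.6777.

x_1* = 2.6777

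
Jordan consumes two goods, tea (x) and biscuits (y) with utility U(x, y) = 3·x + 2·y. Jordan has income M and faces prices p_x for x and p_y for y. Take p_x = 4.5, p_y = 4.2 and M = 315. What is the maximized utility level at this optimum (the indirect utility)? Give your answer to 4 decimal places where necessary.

V = 210

Linear utility — the consumer picks whichever good has higher MU/price: 3/4.5 = 0.6667 vs 2/4.2 = 0.4762.
x gives more utility per dollar, so spend all income on x: x* = M/p_x, y* = 0.
Numerically: x* = 70, y* = 0.
Utility at the optimum: U(70, 0) = 210.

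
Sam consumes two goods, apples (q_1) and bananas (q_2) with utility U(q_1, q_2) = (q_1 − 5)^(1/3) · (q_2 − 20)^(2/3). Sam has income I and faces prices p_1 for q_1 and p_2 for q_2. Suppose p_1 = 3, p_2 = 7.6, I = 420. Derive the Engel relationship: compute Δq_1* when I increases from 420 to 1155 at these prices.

Substituting into the budget: q_1* = 5 + 1/3·(I − 5·p_1 − 20·p_2)/p_1, and q_2* = 20 + 2/3·(…)/p_2.
Discretionary income = 420 − 5·3 − 20·7.6 = 253; q_1* = 5 + 1/3·253/3 = 33.1111.
At I' = 1155: q_1* = 114.7778. Change: 114.7778 − 33.1111 = 81.6667.

Δq_1* = 81.6667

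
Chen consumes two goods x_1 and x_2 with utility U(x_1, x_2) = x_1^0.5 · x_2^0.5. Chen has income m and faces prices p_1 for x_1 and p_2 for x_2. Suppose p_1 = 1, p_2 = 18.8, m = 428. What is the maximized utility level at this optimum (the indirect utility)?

V = 49.3554

Tangency: MRS = x_2/x_1 = p_1/p_2.
So 0.5·p_2·x_2 = 0.5·p_1·x_1; combined with the budget, a share 0.5 of income goes to x_1.
Demand: x_1*(p_1,p_2,m) = 0.5·m/p_1 and x_2* = 0.5·m/p_2.
At p_1=1, p_2=18.8, m=428: x_1* = 0.5·428/1 = 214, x_2* = 11.383.
Utility at the optimum: U(214, 11.383) = 49.3554.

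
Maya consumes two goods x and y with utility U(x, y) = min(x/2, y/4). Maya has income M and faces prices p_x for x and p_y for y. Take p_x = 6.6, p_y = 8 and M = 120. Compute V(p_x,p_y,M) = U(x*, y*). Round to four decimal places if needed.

Demand: x*(p_x,p_y,M) = 2·M/(2·p_x + 4·p_y), y* = 4·M/(2·p_x + 4·p_y).
Here 2·6.6 + 4·8 = 45.2, giving x* = 5.3097 and y* = 10.6195.
Utility at the optimum: U(5.3097, 10.6195) = 2.6549.

V = 2.6549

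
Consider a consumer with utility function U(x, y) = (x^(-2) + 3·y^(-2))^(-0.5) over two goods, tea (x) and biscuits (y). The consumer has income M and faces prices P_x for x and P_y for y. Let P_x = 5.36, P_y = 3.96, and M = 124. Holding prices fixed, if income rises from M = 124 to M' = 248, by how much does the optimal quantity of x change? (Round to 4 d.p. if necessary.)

MU_x ∝ x^(-3), MU_y ∝ 3·y^(-3), so MRS = (1/3)·(y/x)^(3) = P_x/P_y.
Solve for the ratio: y/x = [3·P_x/P_y]^(1/3).
With the ratio pinned down, the budget gives x* = M/(P_x + P_y·(y/x)) and y* = (y/x)·x*.
Numerically y/x = 1.595378, so x* = 124/(5.36 + 3.96·1.595378) = 10.6185.
At M' = 248: x* = 21.2371. Change: 21.2371 − 10.6185 = 10.6185.

Δx* = 10.6185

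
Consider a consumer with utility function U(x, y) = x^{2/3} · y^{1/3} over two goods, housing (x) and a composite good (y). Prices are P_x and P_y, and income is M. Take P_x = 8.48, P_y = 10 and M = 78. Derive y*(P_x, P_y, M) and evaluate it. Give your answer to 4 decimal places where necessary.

The MRS is 2·y/x. Set MRS = P_x/P_y.
So 2/3·P_y·y = 1/3·P_x·x; combined with the budget, a share 2/3 of income goes to x.
Demand: x*(P_x,P_y,M) = 2/3·M/P_x and y* = 1/3·M/P_y.
At P_x=8.48, P_y=10, M=78: y* = 1/3·78/10 = 2.6.

y* = 2.6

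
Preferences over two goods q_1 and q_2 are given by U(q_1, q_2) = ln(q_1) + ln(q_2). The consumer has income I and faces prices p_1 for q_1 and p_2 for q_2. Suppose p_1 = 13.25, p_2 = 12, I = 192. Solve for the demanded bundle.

MU_q_1/MU_q_2 = (q_2)/(q_1); tangency sets this equal to p_1/p_2.
Rearranging, p_2·q_2 = p_1·q_1. Substituting into the budget gives p_1·q_1·(1 + 1) = I.
Demand: q_1*(p_1,p_2,I) = 0.5·I/p_1 and q_2* = 0.5·I/p_2.
At p_1=13.25, p_2=12, I=192: q_1* = 0.5·192/13.25 = 7.2453, q_2* = 8.

q_1* = 7.2453, q_2* = 8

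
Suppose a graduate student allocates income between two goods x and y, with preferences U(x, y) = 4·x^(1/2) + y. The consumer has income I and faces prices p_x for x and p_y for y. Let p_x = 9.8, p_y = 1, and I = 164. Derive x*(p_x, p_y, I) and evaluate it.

x* = 0.0416

Utility is quasi-linear in y; the FOC for x is 2/√x = p_x/p_y.
Thus x* = (2·p_y/p_x)² — independent of I — with the rest of income spent on y.
Plugging in: x* = (2·1/9.8)² = 0.0416.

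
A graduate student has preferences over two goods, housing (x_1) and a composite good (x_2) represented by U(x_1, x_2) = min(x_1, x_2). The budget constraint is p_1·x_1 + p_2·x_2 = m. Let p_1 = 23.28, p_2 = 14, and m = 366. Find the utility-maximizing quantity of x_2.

x_2* = 9.8176

Leontief preferences: the optimum is at the kink where x_1/1 = x_2/1, i.e. x_2 = x_1.
Budget: p_1·x_1 + p_2·x_1 = m, so (p_1 + p_2)·x_1 = m.
Demand: x_1*(p_1,p_2,m) = m/(p_1 + p_2), x_2* = m/(p_1 + p_2).
Here 23.28 + 14 = 37.28, giving x_2* = 9.8176.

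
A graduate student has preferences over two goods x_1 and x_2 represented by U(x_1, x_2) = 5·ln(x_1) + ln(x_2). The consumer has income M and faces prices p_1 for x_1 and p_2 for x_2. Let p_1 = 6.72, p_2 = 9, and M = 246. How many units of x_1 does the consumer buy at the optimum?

Demand: x_1*(p_1,p_2,M) = 5/6·M/p_1 and x_2* = 1/6·M/p_2.
At p_1=6.72, p_2=9, M=246: x_1* = 5/6·246/6.72 = 30.506.

x_1* = 30.506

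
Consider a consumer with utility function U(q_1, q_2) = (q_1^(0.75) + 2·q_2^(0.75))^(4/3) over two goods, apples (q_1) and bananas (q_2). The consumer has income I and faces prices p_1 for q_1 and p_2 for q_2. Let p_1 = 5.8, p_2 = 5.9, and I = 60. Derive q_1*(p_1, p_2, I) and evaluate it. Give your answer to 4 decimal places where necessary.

Numerically q_2/q_1 = 14.942522, so q_1* = 60/(5.8 + 5.9·14.942522) = 0.6386.

q_1* = 0.6386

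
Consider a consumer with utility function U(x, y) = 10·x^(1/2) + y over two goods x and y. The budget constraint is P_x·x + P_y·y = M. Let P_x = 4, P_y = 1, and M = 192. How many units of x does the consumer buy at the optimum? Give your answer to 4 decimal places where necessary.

x* = 1.5625

Thus x* = (5·P_y/P_x)² — independent of M — with the rest of income spent on y.
Plugging in: x* = (5·1/4)² = 1.5625.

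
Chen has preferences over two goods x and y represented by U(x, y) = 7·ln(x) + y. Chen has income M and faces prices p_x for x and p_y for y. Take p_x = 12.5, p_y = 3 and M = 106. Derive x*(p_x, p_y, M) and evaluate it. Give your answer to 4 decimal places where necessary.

So x*(p_x,p_y) = 7·p_y/p_x, independent of income; and y* = (M − 7·p_y)/p_y.
At the given prices: x* = 7·3/12.5 = 1.68.

x* = 1.68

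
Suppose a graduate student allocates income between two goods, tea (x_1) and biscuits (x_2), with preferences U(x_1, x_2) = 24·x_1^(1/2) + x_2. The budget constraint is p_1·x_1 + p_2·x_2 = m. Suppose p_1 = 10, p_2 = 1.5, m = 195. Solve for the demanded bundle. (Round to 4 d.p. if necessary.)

Set MRS = p_1/p_2: 12·x_1^(−1/2) = p_1/p_2.
Thus x_1* = (12·p_2/p_1)² — independent of m — with the rest of income spent on x_2.
Plugging in: x_1* = (12·1.5/10)² = 3.24, x_2* = 108.4.

x_1* = 3.24, x_2* = 108.4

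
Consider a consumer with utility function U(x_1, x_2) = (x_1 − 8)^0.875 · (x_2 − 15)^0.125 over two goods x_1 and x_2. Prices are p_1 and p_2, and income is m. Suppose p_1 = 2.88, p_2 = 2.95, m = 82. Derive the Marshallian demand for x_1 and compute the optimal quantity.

Let x_1' = x_1−8, x_2' = x_2−15. MRS = 7·x_2'/x_1' = p_1/p_2.
After buying the subsistence bundle (8, 15), a share 0.875 of the remaining income goes to x_1: x_1* = 8 + 0.875·(m − 8p_1 − 15p_2)/p_1.
Discretionary income = 82 − 8·2.88 − 15·2.95 = 14.71; x_1* = 8 + 0.875·14.71/2.88 = 12.4692.

x_1* = 12.4692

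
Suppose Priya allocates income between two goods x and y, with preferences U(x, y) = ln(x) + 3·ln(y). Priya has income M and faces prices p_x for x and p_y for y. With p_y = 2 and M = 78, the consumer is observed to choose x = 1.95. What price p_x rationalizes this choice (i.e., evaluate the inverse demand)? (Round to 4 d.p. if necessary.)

p_x = 10

Tangency: MRS = (1/3)·y/x = p_x/p_y.
So p_y·y = 3·p_x·x; combined with the budget, a share 0.25 of income goes to x.
Demand: x*(p_x,p_y,M) = 0.25·M/p_x and y* = 0.75·M/p_y.
Set x* = 1.95 in the demand function and solve for p_x: p_x = 10.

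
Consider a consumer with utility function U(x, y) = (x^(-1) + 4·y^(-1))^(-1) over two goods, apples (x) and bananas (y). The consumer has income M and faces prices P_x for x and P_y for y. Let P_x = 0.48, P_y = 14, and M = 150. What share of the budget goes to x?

share on x = 0.0847

Substitute y = (y/x)·x into the budget: x* = M/(P_x + P_y·(y/x)).
Numerically y/x = 0.370328, so x* = 150/(0.48 + 14·0.370328) = 26.4803 and y* = 0.370328·26.4803 = 9.8064.
Expenditure on x: 0.48·26.4803 = 12.7105; share = 0.0847.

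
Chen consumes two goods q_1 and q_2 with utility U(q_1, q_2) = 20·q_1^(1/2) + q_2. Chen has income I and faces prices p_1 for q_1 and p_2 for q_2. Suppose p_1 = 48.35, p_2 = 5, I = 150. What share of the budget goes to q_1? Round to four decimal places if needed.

MU_q_1 = 10/√q_1, MU_q_2 = 1. Tangency: 10/√q_1 = p_1/p_2.
Thus q_1* = (10·p_2/p_1)² — independent of I — with the rest of income spent on q_2.
Plugging in: q_1* = (10·5/48.35)² = 1.0694, q_2* = 19.6587.
Expenditure on q_1: 48.35·1.0694 = 51.7063; share = 0.3447.

share on q_1 = 0.3447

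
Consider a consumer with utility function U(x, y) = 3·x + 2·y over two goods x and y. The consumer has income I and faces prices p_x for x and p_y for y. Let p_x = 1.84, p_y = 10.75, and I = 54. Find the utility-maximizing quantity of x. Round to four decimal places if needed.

x* = 29.3478

Perfect substitutes: compare marginal utility per dollar. 3/p_x vs 2/p_y → 1.6304 vs 0.186.
x gives more utility per dollar, so spend all income on x: x* = I/p_x, y* = 0.
Numerically: x* = 29.3478, y* = 0.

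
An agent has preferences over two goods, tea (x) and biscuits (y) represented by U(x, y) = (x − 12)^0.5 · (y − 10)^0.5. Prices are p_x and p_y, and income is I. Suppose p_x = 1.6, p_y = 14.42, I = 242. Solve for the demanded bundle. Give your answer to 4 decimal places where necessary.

x* = 36.5625, y* = 12.7254

MRS = (y−10)/(x−12). Tangency with p_x/p_y gives y−10 = (p_x/p_y)·(x−12).
After buying the subsistence bundle (12, 10), a share 0.5 of the remaining income goes to x: x* = 12 + 0.5·(I − 12p_x − 10p_y)/p_x.
Discretionary income = 242 − 12·1.6 − 10·14.42 = 78.6; x* = 12 + 0.5·78.6/1.6 = 36.5625; y* = 10 + 0.5·78.6/14.42 = 12.7254.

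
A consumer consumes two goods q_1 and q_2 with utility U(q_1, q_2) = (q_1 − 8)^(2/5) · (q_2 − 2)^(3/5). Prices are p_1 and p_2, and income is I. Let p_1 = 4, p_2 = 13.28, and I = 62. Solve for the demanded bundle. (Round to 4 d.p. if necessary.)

q_1* = 8.344, q_2* = 2.1554

MRS = (2/3)·(q_2−2)/(q_1−8). Tangency with p_1/p_2 gives q_2−2 = (3/2)·(p_1/p_2)·(q_1−8).
Substituting into the budget: q_1* = 8 + 0.4·(I − 8·p_1 − 2·p_2)/p_1, and q_2* = 2 + 0.6·(…)/p_2.
Discretionary income = 62 − 8·4 − 2·13.28 = 3.44; q_1* = 8 + 0.4·3.44/4 = 8.344; q_2* = 2 + 0.6·3.44/13.28 = 2.1554.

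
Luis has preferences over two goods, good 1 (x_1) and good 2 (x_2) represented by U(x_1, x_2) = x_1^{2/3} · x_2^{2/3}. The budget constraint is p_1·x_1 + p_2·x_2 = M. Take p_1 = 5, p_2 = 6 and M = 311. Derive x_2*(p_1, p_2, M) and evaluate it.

Tangency: MRS = x_2/x_1 = p_1/p_2.
So 2/3·p_2·x_2 = 2/3·p_1·x_1; combined with the budget, a share 0.5 of income goes to x_1.
Demand: x_1*(p_1,p_2,M) = 0.5·M/p_1 and x_2* = 0.5·M/p_2.
At p_1=5, p_2=6, M=311: x_2* = 0.5·311/6 = 25.9167.

x_2* = 25.9167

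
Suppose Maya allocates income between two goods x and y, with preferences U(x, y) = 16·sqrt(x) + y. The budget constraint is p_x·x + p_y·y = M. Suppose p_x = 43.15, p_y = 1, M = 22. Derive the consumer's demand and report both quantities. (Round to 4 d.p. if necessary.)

x* = 0.0344, y* = 20.5168

Set MRS = p_x/p_y: 8·x^(−1/2) = p_x/p_y.
Solve: √x = 8·p_y/p_x, so x*(p_x,p_y) = (8·p_y/p_x)², and y* = (M − p_x·x*)/p_y.
Plugging in: x* = (8·1/43.15)² = 0.0344, y* = 20.5168.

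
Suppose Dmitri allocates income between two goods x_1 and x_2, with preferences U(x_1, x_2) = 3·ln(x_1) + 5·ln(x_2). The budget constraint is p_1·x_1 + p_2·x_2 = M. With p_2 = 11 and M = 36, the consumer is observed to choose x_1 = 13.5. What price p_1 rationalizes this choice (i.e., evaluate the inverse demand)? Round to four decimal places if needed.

p_1 = 1

The MRS is (3/5)·x_2/x_1. Set MRS = p_1/p_2.
Rearranging, p_2·x_2 = (5/3)·p_1·x_1. Substituting into the budget gives p_1·x_1·(1 + (5/3)) = M.
Demand: x_1*(p_1,p_2,M) = 0.375·M/p_1 and x_2* = 0.625·M/p_2.
Set x_1* = 13.5 in the demand function and solve for p_1: p_1 = 1.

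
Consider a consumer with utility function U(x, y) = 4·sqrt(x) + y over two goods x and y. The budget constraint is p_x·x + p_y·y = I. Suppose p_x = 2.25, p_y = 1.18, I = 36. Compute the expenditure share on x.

Utility is quasi-linear in y; the FOC for x is 2/√x = p_x/p_y.
Solve: √x = 2·p_y/p_x, so x*(p_x,p_y) = (2·p_y/p_x)², and y* = (I − p_x·x*)/p_y.
Plugging in: x* = (2·1.18/2.25)² = 1.1002, y* = 28.4107.
Expenditure on x: 2.25·1.1002 = 2.4754; share = 0.0688.

share on x = 0.0688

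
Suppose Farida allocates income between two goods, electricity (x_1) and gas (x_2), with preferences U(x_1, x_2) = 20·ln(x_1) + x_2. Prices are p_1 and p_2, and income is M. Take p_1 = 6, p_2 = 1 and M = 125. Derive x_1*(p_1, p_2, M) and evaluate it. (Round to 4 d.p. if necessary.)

Set MRS = p_1/p_2: (20/x_1)/1 = p_1/p_2.
So x_1*(p_1,p_2) = 20·p_2/p_1, independent of income; and x_2* = (M − 20·p_2)/p_2.
At the given prices: x_1* = 20·1/6 = 3.3333.

x_1* = 3.3333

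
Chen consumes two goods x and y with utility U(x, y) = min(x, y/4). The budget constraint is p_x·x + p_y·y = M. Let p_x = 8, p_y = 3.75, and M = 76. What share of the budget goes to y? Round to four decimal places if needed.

share on y = 0.6522

Leontief preferences: the optimum is at the kink where x/1 = y/4, i.e. y = 4·x.
Budget: p_x·x + p_y·4·x = M, so (p_x + 4·p_y)·x = M.
Demand: x*(p_x,p_y,M) = M/(p_x + 4·p_y), y* = 4·M/(p_x + 4·p_y).
Here 8 + 4·3.75 = 23, giving x* = 3.3043 and y* = 13.2174.
Expenditure on y: 3.75·13.2174 = 49.5652; share = 0.6522.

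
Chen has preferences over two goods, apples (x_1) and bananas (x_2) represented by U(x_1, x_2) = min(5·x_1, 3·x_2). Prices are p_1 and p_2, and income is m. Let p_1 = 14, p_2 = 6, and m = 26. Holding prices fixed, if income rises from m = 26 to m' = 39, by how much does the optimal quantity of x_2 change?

Here 3·14 + 5·6 = 72, giving x_2* = 1.8056.
At m' = 39: x_2* = 2.7083. Change: 2.7083 − 1.8056 = 0.9028.

Δx_2* = 0.9028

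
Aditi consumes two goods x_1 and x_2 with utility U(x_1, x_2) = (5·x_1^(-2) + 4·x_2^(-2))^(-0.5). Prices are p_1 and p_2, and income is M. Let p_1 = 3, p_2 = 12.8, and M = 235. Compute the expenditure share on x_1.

MU_x_1 ∝ 5·x_1^(-3), MU_x_2 ∝ 4·x_2^(-3), so MRS = (5/4)·(x_2/x_1)^(3) = p_1/p_2.
Solve for the ratio: x_2/x_1 = [(4/5)·p_1/p_2]^(1/3).
With the ratio pinned down, the budget gives x_1* = M/(p_1 + p_2·(x_2/x_1)) and x_2* = (x_2/x_1)·x_1*.
Numerically x_2/x_1 = 0.572357, so x_1* = 235/(3 + 12.8·0.572357) = 22.7577 and x_2* = 0.572357·22.7577 = 13.0255.
Expenditure on x_1: 3·22.7577 = 68.2731; share = 0.2905.

share on x_1 = 0.2905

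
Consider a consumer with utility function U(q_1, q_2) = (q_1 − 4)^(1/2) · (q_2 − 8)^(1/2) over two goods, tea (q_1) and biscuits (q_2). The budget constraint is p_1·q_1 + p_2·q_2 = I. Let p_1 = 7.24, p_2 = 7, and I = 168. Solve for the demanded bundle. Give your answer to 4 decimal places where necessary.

q_1* = 9.7348, q_2* = 13.9314

Substituting into the budget: q_1* = 4 + 0.5·(I − 4·p_1 − 8·p_2)/p_1, and q_2* = 8 + 0.5·(…)/p_2.
Discretionary income = 168 − 4·7.24 − 8·7 = 83.04; q_1* = 4 + 0.5·83.04/7.24 = 9.7348; q_2* = 8 + 0.5·83.04/7 = 13.9314.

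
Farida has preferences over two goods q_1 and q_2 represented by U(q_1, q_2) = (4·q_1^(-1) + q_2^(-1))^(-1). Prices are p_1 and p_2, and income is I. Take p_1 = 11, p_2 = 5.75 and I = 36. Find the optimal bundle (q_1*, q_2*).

Numerically q_2/q_1 = 0.691564, so q_1* = 36/(11 + 5.75·0.691564) = 2.4038 and q_2* = 0.691564·2.4038 = 1.6624.

q_1* = 2.4038, q_2* = 1.6624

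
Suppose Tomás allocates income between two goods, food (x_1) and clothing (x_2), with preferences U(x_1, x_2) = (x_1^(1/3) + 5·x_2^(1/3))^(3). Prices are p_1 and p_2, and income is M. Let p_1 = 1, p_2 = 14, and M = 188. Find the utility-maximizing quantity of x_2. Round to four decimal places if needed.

MRS = MU_x_1/MU_x_2 = (1/5)·(x_2/x_1)^(2/3). Set equal to p_1/p_2.
Hence x_2/x_1 = (5·p_1/p_2)^(1/(2/3)), i.e. raised to the 1.5 power.
With the ratio pinned down, the budget gives x_1* = M/(p_1 + p_2·(x_2/x_1)) and x_2* = (x_2/x_1)·x_1*.
Numerically x_2/x_1 = 0.213434, so x_1* = 188/(1 + 14·0.213434) = 47.1406 and x_2* = 0.213434·47.1406 = 10.0614.

x_2* = 10.0614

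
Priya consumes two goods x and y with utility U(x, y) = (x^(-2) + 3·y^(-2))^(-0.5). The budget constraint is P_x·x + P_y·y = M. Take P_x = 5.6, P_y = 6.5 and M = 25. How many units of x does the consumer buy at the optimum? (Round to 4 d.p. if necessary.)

MU_x ∝ x^(-3), MU_y ∝ 3·y^(-3), so MRS = (1/3)·(y/x)^(3) = P_x/P_y.
Hence y/x = (3·P_x/P_y)^(1/(3)), i.e. raised to the 1/3 power.
Substitute y = (y/x)·x into the budget: x* = M/(P_x + P_y·(y/x)).
Numerically y/x = 1.372351, so x* = 25/(5.6 + 6.5·1.372351) = 1.7217.

x* = 1.7217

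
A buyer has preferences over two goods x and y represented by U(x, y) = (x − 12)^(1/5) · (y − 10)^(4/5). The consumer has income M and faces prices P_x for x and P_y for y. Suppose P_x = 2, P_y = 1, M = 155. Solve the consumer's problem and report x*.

x* = 24.1

Let x' = x−12, y' = y−10. MRS = (1/4)·y'/x' = P_x/P_y.
After buying the subsistence bundle (12, 10), a share 0.2 of the remaining income goes to x: x* = 12 + 0.2·(M − 12P_x − 10P_y)/P_x.
Discretionary income = 155 − 12·2 − 10·1 = 121; x* = 12 + 0.2·121/2 = 24.1.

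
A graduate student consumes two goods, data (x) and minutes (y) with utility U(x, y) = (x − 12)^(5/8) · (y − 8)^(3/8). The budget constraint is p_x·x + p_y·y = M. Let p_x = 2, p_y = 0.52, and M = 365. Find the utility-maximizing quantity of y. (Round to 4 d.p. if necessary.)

y* = 250.9135

This is Cobb-Douglas in (x−12, y−8): tangency gives 0.625·p_y·(y−8) = 0.375·p_x·(x−12).
After buying the subsistence bundle (12, 8), a share 0.625 of the remaining income goes to x: x* = 12 + 0.625·(M − 12p_x − 8p_y)/p_x.
Discretionary income = 365 − 12·2 − 8·0.52 = 336.84; y* = 8 + 0.375·336.84/0.52 = 250.9135.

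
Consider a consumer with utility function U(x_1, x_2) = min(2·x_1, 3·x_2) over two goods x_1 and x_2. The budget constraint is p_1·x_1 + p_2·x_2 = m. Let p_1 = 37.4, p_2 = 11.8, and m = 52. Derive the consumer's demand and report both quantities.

Demand: x_1*(p_1,p_2,m) = 3·m/(3·p_1 + 2·p_2), x_2* = 2·m/(3·p_1 + 2·p_2).
Here 3·37.4 + 2·11.8 = 135.8, giving x_1* = 1.1487 and x_2* = 0.7658.

x_1* = 1.1487, x_2* = 0.7658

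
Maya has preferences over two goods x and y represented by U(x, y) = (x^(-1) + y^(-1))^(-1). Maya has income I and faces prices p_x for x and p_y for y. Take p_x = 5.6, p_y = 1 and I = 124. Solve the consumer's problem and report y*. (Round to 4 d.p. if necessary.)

MRS = MU_x/MU_y = (y/x)^(2). Set equal to p_x/p_y.
Hence y/x = (p_x/p_y)^(1/(2)), i.e. raised to the 0.5 power.
With the ratio pinned down, the budget gives x* = I/(p_x + p_y·(y/x)) and y* = (y/x)·x*.
Numerically y/x = 2.366432, so x* = 124/(5.6 + 1·2.366432) = 15.5653 and y* = 2.366432·15.5653 = 36.8343.

y* = 36.8343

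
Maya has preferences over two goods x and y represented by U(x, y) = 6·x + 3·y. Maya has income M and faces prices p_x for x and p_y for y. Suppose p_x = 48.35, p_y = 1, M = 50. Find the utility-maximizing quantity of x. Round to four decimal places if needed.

x* = 0

Perfect substitutes: compare marginal utility per dollar. 6/p_x vs 3/p_y → 0.1241 vs 3.
y gives more utility per dollar, so spend all income on y: y* = M/p_y, x* = 0.
Numerically: x* = 0, y* = 50.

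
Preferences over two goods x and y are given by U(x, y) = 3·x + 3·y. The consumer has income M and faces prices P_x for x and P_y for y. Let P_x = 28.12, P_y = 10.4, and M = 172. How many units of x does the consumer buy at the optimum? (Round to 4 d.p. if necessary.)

Perfect substitutes: compare marginal utility per dollar. 3/P_x vs 3/P_y → 0.1067 vs 0.2885.
y gives more utility per dollar, so spend all income on y: y* = M/P_y, x* = 0.
Numerically: x* = 0, y* = 16.5385.

x* = 0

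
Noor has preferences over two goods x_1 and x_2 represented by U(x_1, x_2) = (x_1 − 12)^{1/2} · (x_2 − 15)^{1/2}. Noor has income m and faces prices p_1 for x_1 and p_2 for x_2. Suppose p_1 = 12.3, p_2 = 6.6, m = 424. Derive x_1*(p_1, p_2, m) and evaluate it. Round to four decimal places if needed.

x_1* = 19.2114

MRS = (x_2−15)/(x_1−12). Tangency with p_1/p_2 gives x_2−15 = (p_1/p_2)·(x_1−12).
After buying the subsistence bundle (12, 15), a share 0.5 of the remaining income goes to x_1: x_1* = 12 + 0.5·(m − 12p_1 − 15p_2)/p_1.
Discretionary income = 424 − 12·12.3 − 15·6.6 = 177.4; x_1* = 12 + 0.5·177.4/12.3 = 19.2114.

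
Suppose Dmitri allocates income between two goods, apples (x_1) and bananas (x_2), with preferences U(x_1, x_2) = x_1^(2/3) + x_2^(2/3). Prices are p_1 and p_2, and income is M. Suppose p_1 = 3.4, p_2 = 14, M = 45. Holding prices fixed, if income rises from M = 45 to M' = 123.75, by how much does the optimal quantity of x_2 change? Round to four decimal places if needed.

Numerically x_2/x_1 = 0.014324, so x_1* = 45/(3.4 + 14·0.014324) = 12.4982 and x_2* = 0.014324·12.4982 = 0.179.
At M' = 123.75: x_2* = 0.4923. Change: 0.4923 − 0.179 = 0.3133.

Δx_2* = 0.3133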